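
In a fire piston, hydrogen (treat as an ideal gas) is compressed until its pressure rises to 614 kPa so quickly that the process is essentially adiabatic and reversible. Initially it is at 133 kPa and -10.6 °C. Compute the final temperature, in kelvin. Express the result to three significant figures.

T₂ ≈ 406 K

Adiabatic: T₂/T₁ = (P₂/P₁)^((γ−1)/γ).
For a diatomic ideal gas γ = 7/5, so (γ−1)/γ = 2/7.
T₁ = -10.6 °C = 262.5 K.
T₂ = 262.5 × (614/133)^(2/7) = 406.5 K.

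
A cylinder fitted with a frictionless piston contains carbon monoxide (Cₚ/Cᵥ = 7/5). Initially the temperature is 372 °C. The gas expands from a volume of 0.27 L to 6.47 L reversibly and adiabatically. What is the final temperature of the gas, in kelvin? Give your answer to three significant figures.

For a reversible adiabat TV^(γ−1) is constant, so T₂ = T₁ (V₁/V₂)^(γ−1).
T₁ = 372 °C = 645.1 K.
T₂ = 645.1 × (0.27/6.47)^(2/5) = 181.1 K.

T₂ ≈ 181 K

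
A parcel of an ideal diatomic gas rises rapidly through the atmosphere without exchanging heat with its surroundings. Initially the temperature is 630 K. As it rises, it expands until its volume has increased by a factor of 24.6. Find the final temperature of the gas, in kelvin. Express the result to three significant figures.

Adiabatic: T₁V₁^(γ−1) = T₂V₂^(γ−1) ⇒ T₂ = T₁ (V₁/V₂)^(γ−1).
For a diatomic ideal gas γ = 7/5, so γ−1 = 2/5.
T₂ = 630 × (1/24.6)^(2/5) = 175 K.

T₂ ≈ 175 K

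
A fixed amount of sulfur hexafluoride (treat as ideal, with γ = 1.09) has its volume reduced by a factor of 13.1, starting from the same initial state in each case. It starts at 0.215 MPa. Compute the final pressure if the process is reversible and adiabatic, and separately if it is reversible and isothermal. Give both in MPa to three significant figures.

adiabatic: 3.55 MPa; isothermal: 2.82 MPa

Isothermal: P₂ = P₁(V₁/V₂) = 0.215×13.1 = 2.817 MPa.
Adiabatic: P₂ = P₁(V₁/V₂)^γ = 0.215×13.1^(1.09) = 3.55 MPa.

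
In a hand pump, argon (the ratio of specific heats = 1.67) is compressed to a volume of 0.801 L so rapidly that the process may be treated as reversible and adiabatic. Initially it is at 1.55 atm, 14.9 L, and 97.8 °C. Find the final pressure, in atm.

P₂ ≈ 204 atm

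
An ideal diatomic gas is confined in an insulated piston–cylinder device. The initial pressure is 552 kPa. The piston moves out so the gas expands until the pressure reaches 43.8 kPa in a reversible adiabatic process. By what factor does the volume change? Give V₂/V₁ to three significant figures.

V₂/V₁ ≈ 6.11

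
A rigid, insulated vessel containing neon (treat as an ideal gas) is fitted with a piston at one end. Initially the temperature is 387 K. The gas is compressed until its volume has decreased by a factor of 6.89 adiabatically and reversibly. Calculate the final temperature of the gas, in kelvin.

T₂ ≈ 1400 K

Adiabatic: T₁V₁^(γ−1) = T₂V₂^(γ−1) ⇒ T₂ = T₁ (V₁/V₂)^(γ−1).
For a monatomic ideal gas γ = 5/3, so γ−1 = 2/3.
T₂ = 387 × 6.89^(2/3) = 1401 K.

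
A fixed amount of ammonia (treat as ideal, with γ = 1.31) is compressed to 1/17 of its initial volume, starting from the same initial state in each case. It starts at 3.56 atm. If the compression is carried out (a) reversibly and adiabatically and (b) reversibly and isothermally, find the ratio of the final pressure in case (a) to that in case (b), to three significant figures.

Isothermal: P_b = P₁(V₁/V₂) = 3.56×17.
Adiabatic: P_a = P₁(V₁/V₂)^γ = 3.56×17^(1.31).
P_a/P_b = (V₁/V₂)^(γ−1) = 17^(0.31) = 2.407.

P_adiabatic / P_isothermal ≈ 2.41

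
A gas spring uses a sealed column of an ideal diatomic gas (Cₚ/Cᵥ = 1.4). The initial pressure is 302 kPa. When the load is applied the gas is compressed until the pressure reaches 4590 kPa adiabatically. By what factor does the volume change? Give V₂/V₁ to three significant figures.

V₂/V₁ ≈ 0.143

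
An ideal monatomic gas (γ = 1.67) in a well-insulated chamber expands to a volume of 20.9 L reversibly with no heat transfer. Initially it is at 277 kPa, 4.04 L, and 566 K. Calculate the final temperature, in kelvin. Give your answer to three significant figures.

T₂ ≈ 188 K

For a reversible adiabat TV^(γ−1) is constant, so T₂ = T₁ (V₁/V₂)^(γ−1).
T₂ = 566 × (4.04/20.9)^(0.67) = 188.2 K.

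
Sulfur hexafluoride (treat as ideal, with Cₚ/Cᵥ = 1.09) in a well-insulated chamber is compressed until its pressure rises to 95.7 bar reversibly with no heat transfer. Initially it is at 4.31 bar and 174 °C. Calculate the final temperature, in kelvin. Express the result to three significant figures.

T₂ ≈ 578 K

Adiabatic: T₂/T₁ = (P₂/P₁)^((γ−1)/γ).
T₁ = 174 °C = 447.1 K.
T₂ = 447.1 × (95.7/4.31)^(0.0826) = 577.6 K.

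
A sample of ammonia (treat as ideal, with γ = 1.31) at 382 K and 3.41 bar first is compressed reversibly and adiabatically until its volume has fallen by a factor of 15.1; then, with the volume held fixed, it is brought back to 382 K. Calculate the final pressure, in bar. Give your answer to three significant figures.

P₃ ≈ 51.5 bar

Adiabatic step (PV^γ = const): P₂ = 3.41×15.1^(1.31) = 119.5 bar; T₂ = 382×15.1^(0.31) = 886.2 K.
Isochoric: P₃ = P₂(T₃/T₂) = 119.5 × (382/886.2) = 51.49 bar.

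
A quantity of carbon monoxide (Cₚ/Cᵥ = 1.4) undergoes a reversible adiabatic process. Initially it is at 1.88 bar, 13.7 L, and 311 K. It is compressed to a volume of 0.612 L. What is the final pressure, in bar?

Since PV^γ is constant along a reversible adiabat, P₂ = P₁ (V₁/V₂)^γ.
P₂ = 1.88 × (13.7/0.612)^(1.4) = 145.9 bar.

P₂ ≈ 146 bar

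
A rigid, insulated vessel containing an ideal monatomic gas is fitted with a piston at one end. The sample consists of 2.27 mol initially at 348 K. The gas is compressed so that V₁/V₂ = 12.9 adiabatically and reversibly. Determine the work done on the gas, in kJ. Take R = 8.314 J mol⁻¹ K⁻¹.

W ≈ 44.3 kJ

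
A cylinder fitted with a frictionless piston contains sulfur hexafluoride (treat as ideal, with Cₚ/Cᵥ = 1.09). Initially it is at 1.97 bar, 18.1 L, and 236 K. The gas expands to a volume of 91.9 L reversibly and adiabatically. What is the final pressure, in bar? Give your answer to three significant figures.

P₂ ≈ 0.335 bar

Adiabatic: P₁V₁^γ = P₂V₂^γ ⇒ P₂ = P₁ (V₁/V₂)^γ.
P₂ = 1.97 × (18.1/91.9)^(1.09) = 0.3352 bar.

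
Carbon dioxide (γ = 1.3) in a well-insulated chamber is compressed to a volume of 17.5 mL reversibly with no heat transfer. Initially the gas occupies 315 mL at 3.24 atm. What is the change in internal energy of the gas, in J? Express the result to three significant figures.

ΔU ≈ 476 J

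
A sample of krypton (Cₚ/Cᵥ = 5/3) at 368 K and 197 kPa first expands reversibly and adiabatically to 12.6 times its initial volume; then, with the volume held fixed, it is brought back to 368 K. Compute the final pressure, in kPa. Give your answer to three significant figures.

P₃ ≈ 15.6 kPa

Adiabatic step (PV^γ = const): P₂ = 197×(1/12.6)^(5/3) = 2.887 kPa; T₂ = 368×(1/12.6)^(2/3) = 67.96 K.
Isochoric: P₃ = P₂(T₃/T₂) = 2.887 × (368/67.96) = 15.63 kPa.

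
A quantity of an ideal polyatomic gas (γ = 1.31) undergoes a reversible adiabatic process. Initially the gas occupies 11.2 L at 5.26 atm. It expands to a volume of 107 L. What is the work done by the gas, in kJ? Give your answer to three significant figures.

P₂ = P₁(V₁/V₂)^γ = 5.26×(11.2/107)^(1.31) = 0.2735 atm.
For a reversible adiabat, W_by_gas = (P₁V₁ − P₂V₂)/(γ−1).
W_by = (533000×0.0112 − 27710×0.107) / (0.31) = 9690 J.

W ≈ 9.69 kJ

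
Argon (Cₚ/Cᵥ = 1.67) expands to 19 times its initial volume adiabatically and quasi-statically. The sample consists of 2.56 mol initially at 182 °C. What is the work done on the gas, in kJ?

W ≈ -12.4 kJ

Adiabatic: T₁V₁^(γ−1) = T₂V₂^(γ−1) ⇒ T₂ = T₁ (V₁/V₂)^(γ−1).
T₁ = 182 °C = 455.1 K.
T₂ = 455.1 × (1/19)^(0.67) = 63.3 K.
Q = 0, so ΔU = W_on_gas = nCᵥΔT with Cᵥ = R/(γ−1) = 12.41 J/(mol·K).
ΔU = 2.56 × 12.41 × (63.3 − 455.1) = -12450 J.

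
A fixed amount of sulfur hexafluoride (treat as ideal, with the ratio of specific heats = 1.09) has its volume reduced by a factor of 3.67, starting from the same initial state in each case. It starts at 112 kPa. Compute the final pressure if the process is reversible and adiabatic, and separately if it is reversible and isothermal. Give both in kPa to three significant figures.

Isothermal: P₂ = P₁(V₁/V₂) = 112×3.67 = 411 kPa.
Adiabatic: P₂ = P₁(V₁/V₂)^γ = 112×3.67^(1.09) = 462.1 kPa.

adiabatic: 462 kPa; isothermal: 411 kPa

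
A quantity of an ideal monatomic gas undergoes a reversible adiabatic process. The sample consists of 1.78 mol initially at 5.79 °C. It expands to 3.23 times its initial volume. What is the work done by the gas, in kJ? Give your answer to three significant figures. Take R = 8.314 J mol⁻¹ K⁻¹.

W ≈ 3.36 kJ

Adiabatic: T₁V₁^(γ−1) = T₂V₂^(γ−1) ⇒ T₂ = T₁ (V₁/V₂)^(γ−1).
γ = 5/3 for a monatomic ideal gas, so γ−1 = 2/3.
T₁ = 5.79 °C = 278.9 K.
T₂ = 278.9 × (1/3.23)^(2/3) = 127.7 K.
Q = 0, so ΔU = W_on_gas = nCᵥΔT with Cᵥ = R/(γ−1) = 12.47 J/(mol·K).
ΔU = 1.78 × 12.47 × (127.7 − 278.9) = -3358 J.
Work done by the gas = −ΔU = 3358 J.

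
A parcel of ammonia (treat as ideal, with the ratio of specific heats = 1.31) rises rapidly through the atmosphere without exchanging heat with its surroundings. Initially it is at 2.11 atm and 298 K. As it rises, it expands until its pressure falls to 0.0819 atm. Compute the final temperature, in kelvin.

T₂ ≈ 138 K

Along an adiabat T P^((1−γ)/γ) is constant, so T₂ = T₁ (P₂/P₁)^((γ−1)/γ).
T₂ = 298 × (0.0819/2.11)^(0.237) = 138.1 K.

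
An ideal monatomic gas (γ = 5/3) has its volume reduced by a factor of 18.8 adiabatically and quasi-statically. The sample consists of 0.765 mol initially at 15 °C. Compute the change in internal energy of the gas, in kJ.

ΔU ≈ 16.7 kJ

Adiabatic: T₁V₁^(γ−1) = T₂V₂^(γ−1) ⇒ T₂ = T₁ (V₁/V₂)^(γ−1).
T₁ = 15 °C = 288.1 K.
T₂ = 288.1 × 18.8^(2/3) = 2037 K.
Q = 0, so ΔU = W_on_gas = nCᵥΔT with Cᵥ = R/(γ−1) = 12.47 J/(mol·K).
ΔU = 0.765 × 12.47 × (2037 − 288.1) = 16690 J.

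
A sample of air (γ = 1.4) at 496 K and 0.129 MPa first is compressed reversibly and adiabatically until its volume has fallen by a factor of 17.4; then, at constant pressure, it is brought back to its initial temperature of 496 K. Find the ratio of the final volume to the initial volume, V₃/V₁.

V₃/V₁ ≈ 0.0183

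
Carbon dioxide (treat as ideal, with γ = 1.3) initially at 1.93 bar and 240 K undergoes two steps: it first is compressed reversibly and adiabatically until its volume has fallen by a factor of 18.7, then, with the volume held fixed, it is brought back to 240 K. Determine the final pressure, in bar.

P₃ ≈ 36.1 bar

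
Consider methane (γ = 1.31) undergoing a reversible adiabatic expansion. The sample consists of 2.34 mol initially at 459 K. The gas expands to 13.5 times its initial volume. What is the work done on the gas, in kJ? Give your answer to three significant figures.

W ≈ -16.0 kJ

Adiabatic: T₁V₁^(γ−1) = T₂V₂^(γ−1) ⇒ T₂ = T₁ (V₁/V₂)^(γ−1).
T₂ = 459 × (1/13.5)^(0.31) = 204.8 K.
Q = 0, so ΔU = W_on_gas = nCᵥΔT with Cᵥ = R/(γ−1) = 26.82 J/(mol·K).
ΔU = 2.34 × 26.82 × (204.8 − 459) = -15950 J.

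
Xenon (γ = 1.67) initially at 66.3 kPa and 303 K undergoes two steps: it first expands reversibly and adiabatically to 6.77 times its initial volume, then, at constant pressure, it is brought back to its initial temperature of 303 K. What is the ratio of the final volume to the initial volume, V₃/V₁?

V₃/V₁ ≈ 24.4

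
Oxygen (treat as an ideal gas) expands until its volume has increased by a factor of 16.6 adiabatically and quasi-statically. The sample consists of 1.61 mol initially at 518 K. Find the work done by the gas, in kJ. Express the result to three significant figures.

W ≈ 11.7 kJ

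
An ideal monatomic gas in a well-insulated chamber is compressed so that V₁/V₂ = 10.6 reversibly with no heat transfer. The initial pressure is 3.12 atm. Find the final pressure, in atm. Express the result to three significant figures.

P₂ ≈ 160 atm

Adiabatic: P₁V₁^γ = P₂V₂^γ ⇒ P₂ = P₁ (V₁/V₂)^γ.
For a monatomic ideal gas γ = 5/3.
P₂ = 3.12 × 10.6^(5/3) = 159.6 atm.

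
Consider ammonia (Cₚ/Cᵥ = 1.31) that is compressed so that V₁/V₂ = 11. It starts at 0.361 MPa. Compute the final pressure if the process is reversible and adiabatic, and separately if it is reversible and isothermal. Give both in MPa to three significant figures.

Isothermal: P₂ = P₁(V₁/V₂) = 0.361×11 = 3.971 MPa.
Adiabatic: P₂ = P₁(V₁/V₂)^γ = 0.361×11^(1.31) = 8.351 MPa.

adiabatic: 8.35 MPa; isothermal: 3.97 MPa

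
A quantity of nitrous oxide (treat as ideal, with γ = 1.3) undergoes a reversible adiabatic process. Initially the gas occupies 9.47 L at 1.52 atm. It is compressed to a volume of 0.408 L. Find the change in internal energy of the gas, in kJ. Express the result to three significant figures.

P₂ = P₁(V₁/V₂)^γ = 1.52×(9.47/0.408)^(1.3) = 90.62 atm.
For a reversible adiabat, W_by_gas = (P₁V₁ − P₂V₂)/(γ−1).
W_by = (154000×0.00947 − 9.182×10^6×0.000408) / (0.3) = -7626 J.
Q = 0 ⇒ ΔU = −W_by = 7626 J.

ΔU ≈ 7.63 kJ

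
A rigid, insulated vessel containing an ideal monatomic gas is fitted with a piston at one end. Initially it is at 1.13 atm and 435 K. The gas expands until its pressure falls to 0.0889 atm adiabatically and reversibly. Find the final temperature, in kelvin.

T₂ ≈ 157 K

Adiabatic: T₂/T₁ = (P₂/P₁)^((γ−1)/γ).
For a monatomic ideal gas γ = 5/3, so (γ−1)/γ = 2/5.
T₂ = 435 × (0.0889/1.13)^(2/5) = 157.3 K.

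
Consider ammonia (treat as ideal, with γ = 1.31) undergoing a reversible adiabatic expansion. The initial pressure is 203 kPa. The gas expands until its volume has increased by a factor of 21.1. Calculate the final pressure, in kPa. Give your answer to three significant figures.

P₂ ≈ 3.74 kPa

Since PV^γ is constant along a reversible adiabat, P₂ = P₁ (V₁/V₂)^γ.
P₂ = 203 × (1/21.1)^(1.31) = 3.738 kPa.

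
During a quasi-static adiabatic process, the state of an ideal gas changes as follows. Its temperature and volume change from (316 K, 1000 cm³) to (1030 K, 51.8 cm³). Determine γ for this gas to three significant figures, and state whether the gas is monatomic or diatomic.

γ ≈ 1.40; diatomic

TV^(γ−1) = const ⇒ γ − 1 = ln(T₂/T₁) / ln(V₁/V₂).
γ = 1 + ln(1030/316) / ln(1000/51.8) = 1.399.
γ ≈ 1.40 is close to 7/5, so the gas is diatomic.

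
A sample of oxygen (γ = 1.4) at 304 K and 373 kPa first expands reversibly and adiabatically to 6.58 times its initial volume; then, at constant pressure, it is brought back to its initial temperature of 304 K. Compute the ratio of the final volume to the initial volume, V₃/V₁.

Adiabatic step: V₂/V₁ = 6.58; T₂ = T₁·(1/6.58)^(0.4) = 143.1 K.
Isobaric step: V₃/V₂ = T₃/T₂ = 304/143.1.
V₃/V₁ = (V₂/V₁)(V₃/V₂) = 6.58 × (304/143.1) = 13.98.

V₃/V₁ ≈ 14.0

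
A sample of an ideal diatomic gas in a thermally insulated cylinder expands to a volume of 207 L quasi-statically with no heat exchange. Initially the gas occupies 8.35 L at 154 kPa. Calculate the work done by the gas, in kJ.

W ≈ 2.32 kJ

γ = 7/5 for a diatomic ideal gas.
P₂ = P₁(V₁/V₂)^γ = 154×(8.35/207)^(7/5) = 1.72 kPa.
For a reversible adiabat, W_by_gas = (P₁V₁ − P₂V₂)/(γ−1).
W_by = (154000×0.00835 − 1720×0.207) / (2/5) = 2325 J.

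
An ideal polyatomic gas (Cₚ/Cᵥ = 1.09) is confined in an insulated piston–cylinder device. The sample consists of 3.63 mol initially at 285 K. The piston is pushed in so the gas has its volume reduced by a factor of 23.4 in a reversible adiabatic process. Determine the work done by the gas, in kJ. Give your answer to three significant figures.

W ≈ -31.4 kJ

For a reversible adiabat TV^(γ−1) is constant, so T₂ = T₁ (V₁/V₂)^(γ−1).
T₂ = 285 × 23.4^(0.09) = 378.5 K.
Q = 0, so ΔU = W_on_gas = nCᵥΔT with Cᵥ = R/(γ−1) = 92.38 J/(mol·K).
ΔU = 3.63 × 92.38 × (378.5 − 285) = 31360 J.
Work done by the gas = −ΔU = -31360 J.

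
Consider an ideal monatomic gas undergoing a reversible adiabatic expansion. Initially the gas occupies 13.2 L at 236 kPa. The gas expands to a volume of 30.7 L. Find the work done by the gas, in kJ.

γ = 5/3 for a monatomic ideal gas.
P₂ = P₁(V₁/V₂)^γ = 236×(13.2/30.7)^(5/3) = 57.81 kPa.
For a reversible adiabat, W_by_gas = (P₁V₁ − P₂V₂)/(γ−1).
W_by = (236000×0.0132 − 57810×0.0307) / (2/3) = 2011 J.

W ≈ 2.01 kJ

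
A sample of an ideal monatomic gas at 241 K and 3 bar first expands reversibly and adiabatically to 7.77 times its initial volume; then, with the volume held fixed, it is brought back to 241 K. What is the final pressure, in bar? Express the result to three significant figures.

For a monatomic ideal gas γ = 5/3.
Adiabatic step (PV^γ = const): P₂ = 3×(1/7.77)^(5/3) = 0.09842 bar; T₂ = 241×(1/7.77)^(2/3) = 61.43 K.
Isochoric: P₃ = P₂(T₃/T₂) = 0.09842 × (241/61.43) = 0.3861 bar.

P₃ ≈ 0.386 bar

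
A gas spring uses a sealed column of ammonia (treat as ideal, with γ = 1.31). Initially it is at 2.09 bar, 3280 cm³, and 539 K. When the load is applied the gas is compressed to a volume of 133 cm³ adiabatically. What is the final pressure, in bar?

Since PV^γ is constant along a reversible adiabat, P₂ = P₁ (V₁/V₂)^γ.
P₂ = 2.09 × (3280/133)^(1.31) = 139.2 bar.

P₂ ≈ 139 bar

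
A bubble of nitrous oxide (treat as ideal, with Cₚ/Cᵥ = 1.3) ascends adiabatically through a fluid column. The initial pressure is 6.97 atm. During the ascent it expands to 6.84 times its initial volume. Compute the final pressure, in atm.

Since PV^γ is constant along a reversible adiabat, P₂ = P₁ (V₁/V₂)^γ.
P₂ = 6.97 × (1/6.84)^(1.3) = 0.5723 atm.

P₂ ≈ 0.572 atm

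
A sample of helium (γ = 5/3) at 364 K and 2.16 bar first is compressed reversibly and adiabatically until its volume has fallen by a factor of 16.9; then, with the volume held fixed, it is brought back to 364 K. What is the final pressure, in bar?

P₃ ≈ 36.5 bar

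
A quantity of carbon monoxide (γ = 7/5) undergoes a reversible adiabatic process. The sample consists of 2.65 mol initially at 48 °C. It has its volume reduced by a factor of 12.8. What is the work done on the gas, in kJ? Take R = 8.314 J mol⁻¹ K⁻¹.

W ≈ 31.4 kJ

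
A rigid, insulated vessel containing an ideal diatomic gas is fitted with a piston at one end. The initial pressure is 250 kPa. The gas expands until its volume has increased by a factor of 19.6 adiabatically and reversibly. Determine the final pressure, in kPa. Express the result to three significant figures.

Adiabatic: P₁V₁^γ = P₂V₂^γ ⇒ P₂ = P₁ (V₁/V₂)^γ.
For a diatomic ideal gas γ = 7/5.
P₂ = 250 × (1/19.6)^(7/5) = 3.88 kPa.

P₂ ≈ 3.88 kPa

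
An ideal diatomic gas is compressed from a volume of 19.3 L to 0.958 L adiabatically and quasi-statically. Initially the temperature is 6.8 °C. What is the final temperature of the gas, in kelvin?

T₂ ≈ 931 K

Adiabatic: T₁V₁^(γ−1) = T₂V₂^(γ−1) ⇒ T₂ = T₁ (V₁/V₂)^(γ−1).
For a diatomic ideal gas γ = 7/5, so γ−1 = 2/5.
T₁ = 6.8 °C = 279.9 K.
T₂ = 279.9 × (19.3/0.958)^(2/5) = 930.6 K.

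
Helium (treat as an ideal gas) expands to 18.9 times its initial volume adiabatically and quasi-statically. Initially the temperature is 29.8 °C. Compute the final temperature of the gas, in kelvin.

Adiabatic: T₁V₁^(γ−1) = T₂V₂^(γ−1) ⇒ T₂ = T₁ (V₁/V₂)^(γ−1).
For a monatomic ideal gas γ = 5/3, so γ−1 = 2/3.
T₁ = 29.8 °C = 302.9 K.
T₂ = 302.9 × (1/18.9)^(2/3) = 42.7 K.

T₂ ≈ 42.7 K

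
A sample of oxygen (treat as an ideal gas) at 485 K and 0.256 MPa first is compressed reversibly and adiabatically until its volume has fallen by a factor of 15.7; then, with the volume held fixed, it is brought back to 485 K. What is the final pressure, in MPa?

P₃ ≈ 4.02 MPa

For a diatomic ideal gas γ = 7/5.
Adiabatic step (PV^γ = const): P₂ = 0.256×15.7^(7/5) = 12.09 MPa; T₂ = 485×15.7^(2/5) = 1459 K.
Isochoric: P₃ = P₂(T₃/T₂) = 12.09 × (485/1459) = 4.019 MPa.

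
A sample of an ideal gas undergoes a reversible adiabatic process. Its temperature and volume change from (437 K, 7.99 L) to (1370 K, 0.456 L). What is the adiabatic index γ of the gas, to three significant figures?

γ ≈ 1.40

TV^(γ−1) = const ⇒ γ − 1 = ln(T₂/T₁) / ln(V₁/V₂).
γ = 1 + ln(1370/437) / ln(7.99/0.456) = 1.399.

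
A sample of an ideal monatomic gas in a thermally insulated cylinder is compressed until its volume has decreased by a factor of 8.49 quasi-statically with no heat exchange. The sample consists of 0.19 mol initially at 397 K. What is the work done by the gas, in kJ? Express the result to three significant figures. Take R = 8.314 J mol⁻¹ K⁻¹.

W ≈ -2.97 kJ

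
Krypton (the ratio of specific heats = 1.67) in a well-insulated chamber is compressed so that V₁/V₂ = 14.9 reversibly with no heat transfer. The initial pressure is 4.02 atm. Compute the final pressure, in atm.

Adiabatic: P₁V₁^γ = P₂V₂^γ ⇒ P₂ = P₁ (V₁/V₂)^γ.
P₂ = 4.02 × 14.9^(1.67) = 366 atm.

P₂ ≈ 366 atm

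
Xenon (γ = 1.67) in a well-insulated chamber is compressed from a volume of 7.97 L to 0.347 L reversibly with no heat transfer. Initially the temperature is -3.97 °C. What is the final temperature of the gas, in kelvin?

T₂ ≈ 2200 K

For a reversible adiabat TV^(γ−1) is constant, so T₂ = T₁ (V₁/V₂)^(γ−1).
T₁ = -3.97 °C = 269.2 K.
T₂ = 269.2 × (7.97/0.347)^(0.67) = 2198 K.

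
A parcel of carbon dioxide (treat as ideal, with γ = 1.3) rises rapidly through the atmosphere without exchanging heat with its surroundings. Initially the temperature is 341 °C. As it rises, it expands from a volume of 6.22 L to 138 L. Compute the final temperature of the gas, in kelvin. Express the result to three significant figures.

Adiabatic: T₁V₁^(γ−1) = T₂V₂^(γ−1) ⇒ T₂ = T₁ (V₁/V₂)^(γ−1).
T₁ = 341 °C = 614.1 K.
T₂ = 614.1 × (6.22/138)^(0.3) = 242.4 K.

T₂ ≈ 242 K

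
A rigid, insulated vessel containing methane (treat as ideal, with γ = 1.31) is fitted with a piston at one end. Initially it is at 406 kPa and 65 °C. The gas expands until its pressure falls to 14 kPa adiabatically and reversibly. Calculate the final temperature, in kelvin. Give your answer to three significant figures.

Along an adiabat T P^((1−γ)/γ) is constant, so T₂ = T₁ (P₂/P₁)^((γ−1)/γ).
T₁ = 65 °C = 338.1 K.
T₂ = 338.1 × (14/406)^(0.237) = 152.4 K.

T₂ ≈ 152 K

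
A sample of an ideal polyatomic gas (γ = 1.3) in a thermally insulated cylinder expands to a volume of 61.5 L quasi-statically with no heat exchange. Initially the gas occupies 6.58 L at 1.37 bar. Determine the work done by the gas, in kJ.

W ≈ 1.47 kJ

P₂ = P₁(V₁/V₂)^γ = 1.37×(6.58/61.5)^(1.3) = 0.07497 bar.
For a reversible adiabat, W_by_gas = (P₁V₁ − P₂V₂)/(γ−1).
W_by = (137000×0.00658 − 7497×0.0615) / (0.3) = 1468 J.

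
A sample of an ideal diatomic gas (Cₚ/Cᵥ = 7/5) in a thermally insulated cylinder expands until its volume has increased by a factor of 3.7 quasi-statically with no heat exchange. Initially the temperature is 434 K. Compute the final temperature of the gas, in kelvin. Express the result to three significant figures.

For a reversible adiabat TV^(γ−1) is constant, so T₂ = T₁ (V₁/V₂)^(γ−1).
T₂ = 434 × (1/3.7)^(2/5) = 257.2 K.

T₂ ≈ 257 K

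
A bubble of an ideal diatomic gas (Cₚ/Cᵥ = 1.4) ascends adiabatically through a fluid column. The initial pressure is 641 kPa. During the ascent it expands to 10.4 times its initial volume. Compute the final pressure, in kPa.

P₂ ≈ 24.2 kPa

Adiabatic: P₁V₁^γ = P₂V₂^γ ⇒ P₂ = P₁ (V₁/V₂)^γ.
P₂ = 641 × (1/10.4)^(1.4) = 24.16 kPa.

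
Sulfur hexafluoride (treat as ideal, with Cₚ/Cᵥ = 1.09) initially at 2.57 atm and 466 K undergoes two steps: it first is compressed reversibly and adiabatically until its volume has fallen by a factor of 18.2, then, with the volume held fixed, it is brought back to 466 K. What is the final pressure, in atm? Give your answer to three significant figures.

P₃ ≈ 46.8 atm

Adiabatic step (PV^γ = const): P₂ = 2.57×18.2^(1.09) = 60.73 atm; T₂ = 466×18.2^(0.09) = 605.1 K.
Isochoric: P₃ = P₂(T₃/T₂) = 60.73 × (466/605.1) = 46.77 atm.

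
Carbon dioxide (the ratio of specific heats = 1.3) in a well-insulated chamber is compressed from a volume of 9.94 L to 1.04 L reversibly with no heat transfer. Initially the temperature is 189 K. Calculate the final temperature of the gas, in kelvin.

For a reversible adiabat TV^(γ−1) is constant, so T₂ = T₁ (V₁/V₂)^(γ−1).
T₂ = 189 × (9.94/1.04)^(0.3) = 372 K.

T₂ ≈ 372 K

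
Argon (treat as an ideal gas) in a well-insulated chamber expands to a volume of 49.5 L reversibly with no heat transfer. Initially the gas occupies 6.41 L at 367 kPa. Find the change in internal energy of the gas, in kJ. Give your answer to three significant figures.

ΔU ≈ -2.63 kJ

γ = 5/3 for a monatomic ideal gas.
P₂ = P₁(V₁/V₂)^γ = 367×(6.41/49.5)^(5/3) = 12.16 kPa.
For a reversible adiabat, W_by_gas = (P₁V₁ − P₂V₂)/(γ−1).
W_by = (367000×0.00641 − 12160×0.0495) / (2/3) = 2626 J.
Q = 0 ⇒ ΔU = −W_by = -2626 J.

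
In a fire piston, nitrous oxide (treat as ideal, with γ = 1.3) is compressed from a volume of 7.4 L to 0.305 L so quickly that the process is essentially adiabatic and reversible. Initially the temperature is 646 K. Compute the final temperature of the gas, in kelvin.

T₂ ≈ 1680 K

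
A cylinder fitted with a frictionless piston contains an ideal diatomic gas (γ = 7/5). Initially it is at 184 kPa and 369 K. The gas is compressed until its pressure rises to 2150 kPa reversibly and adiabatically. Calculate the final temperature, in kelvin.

T₂ ≈ 745 K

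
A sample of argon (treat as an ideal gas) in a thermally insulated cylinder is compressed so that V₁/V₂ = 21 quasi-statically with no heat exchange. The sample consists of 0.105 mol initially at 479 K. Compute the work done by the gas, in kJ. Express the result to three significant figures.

W ≈ -4.15 kJ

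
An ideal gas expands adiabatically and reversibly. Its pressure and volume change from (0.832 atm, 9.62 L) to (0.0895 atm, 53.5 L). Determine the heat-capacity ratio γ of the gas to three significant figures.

γ ≈ 1.30

PV^γ = const ⇒ γ = ln(P₂/P₁) / ln(V₁/V₂).
γ = ln(0.0895/0.832) / ln(9.62/53.5) = 1.299.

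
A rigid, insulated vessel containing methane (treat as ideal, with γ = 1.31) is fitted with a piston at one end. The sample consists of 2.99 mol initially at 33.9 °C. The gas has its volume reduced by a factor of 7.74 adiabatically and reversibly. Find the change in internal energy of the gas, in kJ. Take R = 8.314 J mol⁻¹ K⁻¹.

ΔU ≈ 21.8 kJ

For a reversible adiabat TV^(γ−1) is constant, so T₂ = T₁ (V₁/V₂)^(γ−1).
T₁ = 33.9 °C = 307 K.
T₂ = 307 × 7.74^(0.31) = 579.1 K.
Q = 0, so ΔU = W_on_gas = nCᵥΔT with Cᵥ = R/(γ−1) = 26.82 J/(mol·K).
ΔU = 2.99 × 26.82 × (579.1 − 307) = 21810 J.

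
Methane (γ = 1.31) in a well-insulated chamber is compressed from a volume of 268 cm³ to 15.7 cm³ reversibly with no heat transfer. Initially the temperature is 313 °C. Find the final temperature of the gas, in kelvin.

For a reversible adiabat TV^(γ−1) is constant, so T₂ = T₁ (V₁/V₂)^(γ−1).
T₁ = 313 °C = 586.1 K.
T₂ = 586.1 × (268/15.7)^(0.31) = 1413 K.

T₂ ≈ 1410 K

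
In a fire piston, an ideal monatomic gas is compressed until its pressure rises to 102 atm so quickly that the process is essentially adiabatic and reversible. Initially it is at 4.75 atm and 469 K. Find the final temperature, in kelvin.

Along an adiabat T P^((1−γ)/γ) is constant, so T₂ = T₁ (P₂/P₁)^((γ−1)/γ).
For a monatomic ideal gas γ = 5/3, so (γ−1)/γ = 2/5.
T₂ = 469 × (102/4.75)^(2/5) = 1599 K.

T₂ ≈ 1600 K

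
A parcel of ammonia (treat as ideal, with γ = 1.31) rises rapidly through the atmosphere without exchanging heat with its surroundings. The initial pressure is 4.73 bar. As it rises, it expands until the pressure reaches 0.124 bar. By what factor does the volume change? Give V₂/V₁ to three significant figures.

V₂/V₁ ≈ 16.1

From PV^γ = const, V₂/V₁ = (P₁/P₂)^(1/γ).
V₂/V₁ = (4.73/0.124)^(0.763) = 16.11.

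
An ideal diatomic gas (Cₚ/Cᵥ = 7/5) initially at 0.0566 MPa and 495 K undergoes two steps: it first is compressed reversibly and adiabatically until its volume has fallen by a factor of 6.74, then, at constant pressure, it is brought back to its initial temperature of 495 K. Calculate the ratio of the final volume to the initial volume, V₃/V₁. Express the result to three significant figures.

V₃/V₁ ≈ 0.0692

Adiabatic step: V₂/V₁ = 0.1484; T₂ = T₁·6.74^(2/5) = 1062 K.
Isobaric step: V₃/V₂ = T₃/T₂ = 495/1062.
V₃/V₁ = (V₂/V₁)(V₃/V₂) = 0.1484 × (495/1062) = 0.06916.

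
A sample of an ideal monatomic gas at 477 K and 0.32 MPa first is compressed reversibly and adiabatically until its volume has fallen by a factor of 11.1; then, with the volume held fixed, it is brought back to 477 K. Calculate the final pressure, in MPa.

For a monatomic ideal gas γ = 5/3.
Adiabatic step (PV^γ = const): P₂ = 0.32×11.1^(5/3) = 17.67 MPa; T₂ = 477×11.1^(2/3) = 2374 K.
Isochoric: P₃ = P₂(T₃/T₂) = 17.67 × (477/2374) = 3.552 MPa.

P₃ ≈ 3.55 MPa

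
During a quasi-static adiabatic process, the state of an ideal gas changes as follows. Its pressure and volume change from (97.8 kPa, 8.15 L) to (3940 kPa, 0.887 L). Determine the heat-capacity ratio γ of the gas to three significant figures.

PV^γ = const ⇒ γ = ln(P₂/P₁) / ln(V₁/V₂).
γ = ln(3940/97.8) / ln(8.15/0.887) = 1.666.

γ ≈ 1.67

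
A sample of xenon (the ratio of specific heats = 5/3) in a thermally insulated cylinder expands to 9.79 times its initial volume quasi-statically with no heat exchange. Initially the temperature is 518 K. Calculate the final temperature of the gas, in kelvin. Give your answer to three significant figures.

T₂ ≈ 113 K

For a reversible adiabat TV^(γ−1) is constant, so T₂ = T₁ (V₁/V₂)^(γ−1).
T₂ = 518 × (1/9.79)^(2/3) = 113.2 K.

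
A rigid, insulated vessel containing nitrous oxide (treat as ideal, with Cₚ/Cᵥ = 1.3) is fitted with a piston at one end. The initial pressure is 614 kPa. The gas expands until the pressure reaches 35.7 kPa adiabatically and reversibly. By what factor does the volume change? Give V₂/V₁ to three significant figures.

From PV^γ = const, V₂/V₁ = (P₁/P₂)^(1/γ).
V₂/V₁ = (614/35.7)^(0.769) = 8.92.

V₂/V₁ ≈ 8.92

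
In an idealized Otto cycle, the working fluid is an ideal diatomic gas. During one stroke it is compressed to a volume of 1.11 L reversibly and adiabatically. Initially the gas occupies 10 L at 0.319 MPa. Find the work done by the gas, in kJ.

γ = 7/5 for a diatomic ideal gas.
P₂ = P₁(V₁/V₂)^γ = 0.319×(10/1.11)^(7/5) = 6.924 MPa.
For a reversible adiabat, W_by_gas = (P₁V₁ − P₂V₂)/(γ−1).
W_by = (319000×0.01 − 6.924×10^6×0.00111) / (2/5) = -11240 J.

W ≈ -11.2 kJ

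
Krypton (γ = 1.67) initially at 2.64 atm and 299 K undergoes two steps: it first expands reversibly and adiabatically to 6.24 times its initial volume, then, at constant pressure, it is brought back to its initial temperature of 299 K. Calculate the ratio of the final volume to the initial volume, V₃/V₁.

Adiabatic step: V₂/V₁ = 6.24; T₂ = T₁·(1/6.24)^(0.67) = 87.68 K.
Isobaric step: V₃/V₂ = T₃/T₂ = 299/87.68.
V₃/V₁ = (V₂/V₁)(V₃/V₂) = 6.24 × (299/87.68) = 21.28.

V₃/V₁ ≈ 21.3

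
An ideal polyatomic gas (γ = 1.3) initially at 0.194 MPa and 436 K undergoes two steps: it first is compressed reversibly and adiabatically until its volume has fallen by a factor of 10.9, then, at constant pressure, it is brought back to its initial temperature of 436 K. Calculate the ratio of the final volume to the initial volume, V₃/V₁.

V₃/V₁ ≈ 0.0448

Adiabatic step: V₂/V₁ = 0.09174; T₂ = T₁·10.9^(0.3) = 892.7 K.
Isobaric step: V₃/V₂ = T₃/T₂ = 436/892.7.
V₃/V₁ = (V₂/V₁)(V₃/V₂) = 0.09174 × (436/892.7) = 0.04481.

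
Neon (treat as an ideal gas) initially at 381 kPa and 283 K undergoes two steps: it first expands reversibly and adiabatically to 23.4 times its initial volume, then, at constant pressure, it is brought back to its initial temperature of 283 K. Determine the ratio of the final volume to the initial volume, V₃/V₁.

For a monatomic ideal gas γ = 5/3.
Adiabatic step: V₂/V₁ = 23.4; T₂ = T₁·(1/23.4)^(2/3) = 34.59 K.
Isobaric step: V₃/V₂ = T₃/T₂ = 283/34.59.
V₃/V₁ = (V₂/V₁)(V₃/V₂) = 23.4 × (283/34.59) = 191.4.

V₃/V₁ ≈ 191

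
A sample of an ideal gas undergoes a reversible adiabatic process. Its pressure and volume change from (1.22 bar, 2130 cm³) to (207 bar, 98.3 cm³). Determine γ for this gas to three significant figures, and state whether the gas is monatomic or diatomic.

γ ≈ 1.67; monatomic

PV^γ = const ⇒ γ = ln(P₂/P₁) / ln(V₁/V₂).
γ = ln(207/1.22) / ln(2130/98.3) = 1.669.
γ ≈ 1.67 is close to 5/3, so the gas is monatomic.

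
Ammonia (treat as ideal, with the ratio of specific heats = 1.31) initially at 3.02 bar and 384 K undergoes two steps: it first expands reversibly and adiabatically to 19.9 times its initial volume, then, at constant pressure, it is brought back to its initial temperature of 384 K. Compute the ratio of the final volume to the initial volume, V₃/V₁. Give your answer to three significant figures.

Adiabatic step: V₂/V₁ = 19.9; T₂ = T₁·(1/19.9)^(0.31) = 151.9 K.
Isobaric step: V₃/V₂ = T₃/T₂ = 384/151.9.
V₃/V₁ = (V₂/V₁)(V₃/V₂) = 19.9 × (384/151.9) = 50.29.

V₃/V₁ ≈ 50.3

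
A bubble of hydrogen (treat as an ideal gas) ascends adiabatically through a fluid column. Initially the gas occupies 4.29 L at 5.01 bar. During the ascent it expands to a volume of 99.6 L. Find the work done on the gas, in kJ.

W ≈ -3.85 kJ

γ = 7/5 for a diatomic ideal gas.
P₂ = P₁(V₁/V₂)^γ = 5.01×(4.29/99.6)^(7/5) = 0.06134 bar.
For a reversible adiabat, W_by_gas = (P₁V₁ − P₂V₂)/(γ−1).
W_by = (501000×0.00429 − 6134×0.0996) / (2/5) = 3846 J.
W_on_gas = −W_by = -3846 J.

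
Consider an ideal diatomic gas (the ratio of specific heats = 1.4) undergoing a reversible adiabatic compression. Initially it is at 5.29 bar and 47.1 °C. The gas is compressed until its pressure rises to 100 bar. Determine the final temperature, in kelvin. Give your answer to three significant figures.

T₂ ≈ 742 K

Along an adiabat T P^((1−γ)/γ) is constant, so T₂ = T₁ (P₂/P₁)^((γ−1)/γ).
T₁ = 47.1 °C = 320.2 K.
T₂ = 320.2 × (100/5.29)^(0.286) = 741.7 K.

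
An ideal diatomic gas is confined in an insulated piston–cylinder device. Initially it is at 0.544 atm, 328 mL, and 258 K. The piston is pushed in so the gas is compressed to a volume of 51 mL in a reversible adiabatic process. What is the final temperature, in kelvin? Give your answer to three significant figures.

T₂ ≈ 543 K

For a reversible adiabat TV^(γ−1) is constant, so T₂ = T₁ (V₁/V₂)^(γ−1).
γ = 7/5 for a diatomic ideal gas.
T₂ = 258 × (328/51)^(2/5) = 543.2 K.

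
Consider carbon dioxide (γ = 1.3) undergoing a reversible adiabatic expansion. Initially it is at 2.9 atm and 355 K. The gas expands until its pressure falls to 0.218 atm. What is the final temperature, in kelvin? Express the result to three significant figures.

Along an adiabat T P^((1−γ)/γ) is constant, so T₂ = T₁ (P₂/P₁)^((γ−1)/γ).
T₂ = 355 × (0.218/2.9)^(0.231) = 195.4 K.

T₂ ≈ 195 K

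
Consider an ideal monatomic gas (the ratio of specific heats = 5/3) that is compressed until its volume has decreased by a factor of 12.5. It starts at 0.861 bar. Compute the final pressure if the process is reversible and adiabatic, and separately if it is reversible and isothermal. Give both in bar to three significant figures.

adiabatic: 58.0 bar; isothermal: 10.8 bar

Isothermal: P₂ = P₁(V₁/V₂) = 0.861×12.5 = 10.76 bar.
Adiabatic: P₂ = P₁(V₁/V₂)^γ = 0.861×12.5^(5/3) = 57.97 bar.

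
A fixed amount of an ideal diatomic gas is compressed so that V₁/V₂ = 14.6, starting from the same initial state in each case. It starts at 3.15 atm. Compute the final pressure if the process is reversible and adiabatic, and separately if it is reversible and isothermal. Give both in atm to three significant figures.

For a diatomic ideal gas γ = 7/5.
Isothermal: P₂ = P₁(V₁/V₂) = 3.15×14.6 = 45.99 atm.
Adiabatic: P₂ = P₁(V₁/V₂)^γ = 3.15×14.6^(7/5) = 134.4 atm.

adiabatic: 134 atm; isothermal: 46.0 atm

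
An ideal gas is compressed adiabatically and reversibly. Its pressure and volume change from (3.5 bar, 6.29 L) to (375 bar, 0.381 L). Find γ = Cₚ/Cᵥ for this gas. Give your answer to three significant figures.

γ ≈ 1.67

PV^γ = const ⇒ γ = ln(P₂/P₁) / ln(V₁/V₂).
γ = ln(375/3.5) / ln(6.29/0.381) = 1.667.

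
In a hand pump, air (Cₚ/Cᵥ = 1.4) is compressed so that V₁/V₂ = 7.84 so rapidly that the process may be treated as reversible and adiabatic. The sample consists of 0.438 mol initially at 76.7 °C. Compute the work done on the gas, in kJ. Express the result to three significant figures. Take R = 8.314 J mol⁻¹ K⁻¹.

Adiabatic: T₁V₁^(γ−1) = T₂V₂^(γ−1) ⇒ T₂ = T₁ (V₁/V₂)^(γ−1).
T₁ = 76.7 °C = 349.8 K.
T₂ = 349.8 × 7.84^(0.4) = 797.3 K.
Q = 0, so ΔU = W_on_gas = nCᵥΔT with Cᵥ = R/(γ−1) = 20.79 J/(mol·K).
ΔU = 0.438 × 20.79 × (797.3 − 349.8) = 4073 J.

W ≈ 4.07 kJ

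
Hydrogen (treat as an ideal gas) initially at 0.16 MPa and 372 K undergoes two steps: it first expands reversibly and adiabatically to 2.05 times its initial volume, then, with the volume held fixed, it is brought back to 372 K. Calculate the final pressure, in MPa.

P₃ ≈ 0.0780 MPa

For a diatomic ideal gas γ = 7/5.
Adiabatic step (PV^γ = const): P₂ = 0.16×(1/2.05)^(7/5) = 0.05857 MPa; T₂ = 372×(1/2.05)^(2/5) = 279.2 K.
Isochoric: P₃ = P₂(T₃/T₂) = 0.05857 × (372/279.2) = 0.07805 MPa.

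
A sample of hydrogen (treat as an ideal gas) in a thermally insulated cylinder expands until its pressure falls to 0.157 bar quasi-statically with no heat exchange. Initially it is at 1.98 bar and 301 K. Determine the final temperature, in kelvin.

T₂ ≈ 146 K

Adiabatic: T₂/T₁ = (P₂/P₁)^((γ−1)/γ).
For a diatomic ideal gas γ = 7/5, so (γ−1)/γ = 2/7.
T₂ = 301 × (0.157/1.98)^(2/7) = 145.9 K.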